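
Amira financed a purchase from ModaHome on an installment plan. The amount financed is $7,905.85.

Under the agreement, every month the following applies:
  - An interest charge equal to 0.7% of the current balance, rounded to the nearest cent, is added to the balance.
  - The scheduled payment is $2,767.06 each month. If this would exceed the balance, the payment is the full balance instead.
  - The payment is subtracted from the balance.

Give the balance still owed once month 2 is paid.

$2,463.43

Month 1: opening $7,905.85; interest $55.34 → $7,961.19; payment $2,767.06; balance $5,194.13
Month 2: opening $5,194.13; interest $36.36 → $5,230.49; payment $2,767.06; balance $2,463.43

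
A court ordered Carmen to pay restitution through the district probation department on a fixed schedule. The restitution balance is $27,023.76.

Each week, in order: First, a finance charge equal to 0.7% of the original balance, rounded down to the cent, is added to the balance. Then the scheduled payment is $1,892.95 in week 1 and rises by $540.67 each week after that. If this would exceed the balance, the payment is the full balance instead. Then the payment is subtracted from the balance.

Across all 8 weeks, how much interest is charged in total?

$1,513.28

Week 1: $27,023.76 +$189.16 interest = $27,212.92; pay $1,892.95 → $25,319.97
Week 2: $25,319.97 +$189.16 interest = $25,509.13; pay $2,433.62 → $23,075.51
Week 3: $23,075.51 +$189.16 interest = $23,264.67; pay $2,974.29 → $20,290.38
Week 4: $20,290.38 +$189.16 interest = $20,479.54; pay $3,514.96 → $16,964.58
Week 5: $16,964.58 +$189.16 interest = $17,153.74; pay $4,055.63 → $13,098.11
Week 6: $13,098.11 +$189.16 interest = $13,287.27; pay $4,596.30 → $8,690.97
Week 7: $8,690.97 +$189.16 interest = $8,880.13; pay $5,136.97 → $3,743.16
Week 8: $3,743.16 +$189.16 interest = $3,932.32; pay $3,932.32 → $0.00
Total interest: $189.16 + $189.16 + $189.16 + $189.16 + $189.16 + $189.16 + $189.16 + $189.16 = $1,513.28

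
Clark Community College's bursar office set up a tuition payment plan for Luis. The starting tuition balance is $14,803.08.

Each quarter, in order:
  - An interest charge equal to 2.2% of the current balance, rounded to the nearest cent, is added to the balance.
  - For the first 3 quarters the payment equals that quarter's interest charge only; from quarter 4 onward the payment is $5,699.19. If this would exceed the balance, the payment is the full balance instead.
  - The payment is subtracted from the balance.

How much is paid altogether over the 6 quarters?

$16,399.84

Quarter 1: opening $14,803.08; interest $325.67 → $15,128.75; payment $325.67; balance $14,803.08
Quarter 2: opening $14,803.08; interest $325.67 → $15,128.75; payment $325.67; balance $14,803.08
Quarter 3: opening $14,803.08; interest $325.67 → $15,128.75; payment $325.67; balance $14,803.08
Quarter 4: opening $14,803.08; interest $325.67 → $15,128.75; payment $5,699.19; balance $9,429.56
Quarter 5: opening $9,429.56; interest $207.45 → $9,637.01; payment $5,699.19; balance $3,937.82
Quarter 6: opening $3,937.82; interest $86.63 → $4,024.45; payment $4,024.45; balance $0.00
Total paid: $16,399.84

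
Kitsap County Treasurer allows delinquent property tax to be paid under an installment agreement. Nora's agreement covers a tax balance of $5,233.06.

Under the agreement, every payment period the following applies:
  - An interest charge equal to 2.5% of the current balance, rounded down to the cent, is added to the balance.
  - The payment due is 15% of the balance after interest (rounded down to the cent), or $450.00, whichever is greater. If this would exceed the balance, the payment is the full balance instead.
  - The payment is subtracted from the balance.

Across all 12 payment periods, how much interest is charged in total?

$755.31

Payment period 1: opening $5,233.06; interest $130.82 → $5,363.88; payment $804.58; balance $4,559.30
Payment period 2: opening $4,559.30; interest $113.98 → $4,673.28; payment $700.99; balance $3,972.29
Payment period 3: opening $3,972.29; interest $99.30 → $4,071.59; payment $610.73; balance $3,460.86
Payment period 4: opening $3,460.86; interest $86.52 → $3,547.38; payment $532.10; balance $3,015.28
Payment period 5: opening $3,015.28; interest $75.38 → $3,090.66; payment $463.59; balance $2,627.07
Payment period 6: opening $2,627.07; interest $65.67 → $2,692.74; payment $450.00; balance $2,242.74
Payment period 7: opening $2,242.74; interest $56.06 → $2,298.80; payment $450.00; balance $1,848.80
Payment period 8: opening $1,848.80; interest $46.22 → $1,895.02; payment $450.00; balance $1,445.02
Payment period 9: opening $1,445.02; interest $36.12 → $1,481.14; payment $450.00; balance $1,031.14
Payment period 10: opening $1,031.14; interest $25.77 → $1,056.91; payment $450.00; balance $606.91
Payment period 11: opening $606.91; interest $15.17 → $622.08; payment $450.00; balance $172.08
Payment period 12: opening $172.08; interest $4.30 → $176.38; payment $176.38; balance $0.00
Total interest: $130.82 + $113.98 + $99.30 + $86.52 + $75.38 + $65.67 + $56.06 + $46.22 + $36.12 + $25.77 + $15.17 + $4.30 = $755.31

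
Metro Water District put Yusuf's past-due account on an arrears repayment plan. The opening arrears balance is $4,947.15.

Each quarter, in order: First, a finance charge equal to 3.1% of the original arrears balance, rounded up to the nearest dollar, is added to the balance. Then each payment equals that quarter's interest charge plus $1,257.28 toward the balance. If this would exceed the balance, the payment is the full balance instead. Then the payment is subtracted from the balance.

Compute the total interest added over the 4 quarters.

$616.00

# | Opening | Interest | Payment | End bal
1 | $4,947.15 | $154.00 | $1,411.28 | $3,689.87
2 | $3,689.87 | $154.00 | $1,411.28 | $2,432.59
3 | $2,432.59 | $154.00 | $1,411.28 | $1,175.31
4 | $1,175.31 | $154.00 | $1,329.31 | $0.00
Total interest: $154.00 + $154.00 + $154.00 + $154.00 = $616.00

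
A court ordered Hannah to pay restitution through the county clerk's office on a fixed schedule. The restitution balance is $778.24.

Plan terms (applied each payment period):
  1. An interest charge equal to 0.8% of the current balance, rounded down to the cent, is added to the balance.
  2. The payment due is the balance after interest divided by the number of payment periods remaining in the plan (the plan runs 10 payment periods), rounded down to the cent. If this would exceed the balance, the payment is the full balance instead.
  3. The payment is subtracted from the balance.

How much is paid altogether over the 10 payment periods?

Payment period 1: opening $778.24; interest $6.22 → $784.46; payment $78.44; balance $706.02
Payment period 2: opening $706.02; interest $5.64 → $711.66; payment $79.07; balance $632.59
Payment period 3: opening $632.59; interest $5.06 → $637.65; payment $79.70; balance $557.95
Payment period 4: opening $557.95; interest $4.46 → $562.41; payment $80.34; balance $482.07
Payment period 5: opening $482.07; interest $3.85 → $485.92; payment $80.98; balance $404.94
Payment period 6: opening $404.94; interest $3.23 → $408.17; payment $81.63; balance $326.54
Payment period 7: opening $326.54; interest $2.61 → $329.15; payment $82.28; balance $246.87
Payment period 8: opening $246.87; interest $1.97 → $248.84; payment $82.94; balance $165.90
Payment period 9: opening $165.90; interest $1.32 → $167.22; payment $83.61; balance $83.61
Payment period 10: opening $83.61; interest $0.66 → $84.27; payment $84.27; balance $0.00
Total paid: $813.26

$813.26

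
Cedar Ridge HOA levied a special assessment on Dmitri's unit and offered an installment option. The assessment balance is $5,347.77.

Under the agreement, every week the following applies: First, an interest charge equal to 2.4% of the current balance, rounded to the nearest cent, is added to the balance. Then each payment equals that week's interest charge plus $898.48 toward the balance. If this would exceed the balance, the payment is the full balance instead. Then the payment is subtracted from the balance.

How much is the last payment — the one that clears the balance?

Week 1: opening $5,347.77; interest $128.35 → $5,476.12; payment $1,026.83; balance $4,449.29
Week 2: opening $4,449.29; interest $106.78 → $4,556.07; payment $1,005.26; balance $3,550.81
Week 3: opening $3,550.81; interest $85.22 → $3,636.03; payment $983.70; balance $2,652.33
Week 4: opening $2,652.33; interest $63.66 → $2,715.99; payment $962.14; balance $1,753.85
Week 5: opening $1,753.85; interest $42.09 → $1,795.94; payment $940.57; balance $855.37
Week 6: opening $855.37; interest $20.53 → $875.90; payment $875.90; balance $0.00

$875.90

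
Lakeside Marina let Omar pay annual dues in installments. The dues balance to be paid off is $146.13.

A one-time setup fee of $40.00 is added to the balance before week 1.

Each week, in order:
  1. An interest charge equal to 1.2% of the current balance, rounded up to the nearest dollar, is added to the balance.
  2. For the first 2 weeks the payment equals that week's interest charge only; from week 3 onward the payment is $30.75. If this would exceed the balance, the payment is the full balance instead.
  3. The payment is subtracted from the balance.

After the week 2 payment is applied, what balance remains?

Week 1: opening $186.13; interest $3.00 → $189.13; payment $3.00; balance $186.13
Week 2: opening $186.13; interest $3.00 → $189.13; payment $3.00; balance $186.13

$186.13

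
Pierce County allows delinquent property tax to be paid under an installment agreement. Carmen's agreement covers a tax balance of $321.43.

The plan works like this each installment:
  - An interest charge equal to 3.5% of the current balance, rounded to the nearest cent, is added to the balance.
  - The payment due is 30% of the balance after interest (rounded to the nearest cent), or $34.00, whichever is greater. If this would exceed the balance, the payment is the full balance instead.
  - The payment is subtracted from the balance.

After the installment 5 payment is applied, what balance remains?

Installment 1: opening $321.43; interest $11.25 → $332.68; payment $99.80; balance $232.88
Installment 2: opening $232.88; interest $8.15 → $241.03; payment $72.31; balance $168.72
Installment 3: opening $168.72; interest $5.91 → $174.63; payment $52.39; balance $122.24
Installment 4: opening $122.24; interest $4.28 → $126.52; payment $37.96; balance $88.56
Installment 5: opening $88.56; interest $3.10 → $91.66; payment $34.00; balance $57.66

$57.66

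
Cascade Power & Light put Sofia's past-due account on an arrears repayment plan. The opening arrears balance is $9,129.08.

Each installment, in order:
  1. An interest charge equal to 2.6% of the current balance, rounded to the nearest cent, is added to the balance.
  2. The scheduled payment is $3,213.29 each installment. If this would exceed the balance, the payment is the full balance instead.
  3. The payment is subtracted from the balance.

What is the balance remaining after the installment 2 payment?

Installment 1: $9,129.08 +$237.36 interest = $9,366.44; pay $3,213.29 → $6,153.15
Installment 2: $6,153.15 +$159.98 interest = $6,313.13; pay $3,213.29 → $3,099.84

$3,099.84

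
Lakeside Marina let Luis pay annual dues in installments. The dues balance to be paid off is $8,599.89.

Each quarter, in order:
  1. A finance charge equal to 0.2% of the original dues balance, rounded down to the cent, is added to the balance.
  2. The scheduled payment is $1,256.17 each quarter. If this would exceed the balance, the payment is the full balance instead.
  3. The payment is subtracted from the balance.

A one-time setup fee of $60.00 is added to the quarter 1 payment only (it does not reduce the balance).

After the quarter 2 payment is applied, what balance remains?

$6,121.93

Quarter 1: opening $8,599.89; interest $17.19 → $8,617.08; payment $1,256.17 (+ $60.00 fee); balance $7,360.91
Quarter 2: opening $7,360.91; interest $17.19 → $7,378.10; payment $1,256.17; balance $6,121.93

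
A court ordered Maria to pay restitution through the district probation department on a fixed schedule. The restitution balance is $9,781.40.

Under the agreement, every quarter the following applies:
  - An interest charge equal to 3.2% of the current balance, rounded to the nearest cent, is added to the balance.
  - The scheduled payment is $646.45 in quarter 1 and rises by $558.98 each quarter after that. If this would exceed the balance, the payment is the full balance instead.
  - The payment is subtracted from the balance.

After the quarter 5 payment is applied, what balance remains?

Quarter 1: opening $9,781.40; interest $313.00 → $10,094.40; payment $646.45; balance $9,447.95
Quarter 2: opening $9,447.95; interest $302.33 → $9,750.28; payment $1,205.43; balance $8,544.85
Quarter 3: opening $8,544.85; interest $273.44 → $8,818.29; payment $1,764.41; balance $7,053.88
Quarter 4: opening $7,053.88; interest $225.72 → $7,279.60; payment $2,323.39; balance $4,956.21
Quarter 5: opening $4,956.21; interest $158.60 → $5,114.81; payment $2,882.37; balance $2,232.44

$2,232.44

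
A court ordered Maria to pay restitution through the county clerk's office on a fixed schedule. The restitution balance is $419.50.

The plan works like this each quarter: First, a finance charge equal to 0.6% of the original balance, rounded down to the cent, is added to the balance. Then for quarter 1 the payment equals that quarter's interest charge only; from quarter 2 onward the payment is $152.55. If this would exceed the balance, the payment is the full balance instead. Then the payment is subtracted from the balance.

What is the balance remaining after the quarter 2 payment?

# | Opening | Interest | Payment | End bal
1 | $419.50 | $2.51 | $2.51 | $419.50
2 | $419.50 | $2.51 | $152.55 | $269.46

$269.46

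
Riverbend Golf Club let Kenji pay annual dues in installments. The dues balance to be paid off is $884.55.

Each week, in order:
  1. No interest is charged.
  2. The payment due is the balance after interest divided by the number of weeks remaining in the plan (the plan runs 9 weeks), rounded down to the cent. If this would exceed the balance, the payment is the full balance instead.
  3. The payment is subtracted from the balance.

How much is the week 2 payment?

# | Opening | Payment | End bal
1 | $884.55 | $98.28 | $786.27
2 | $786.27 | $98.28 | $687.99

$98.28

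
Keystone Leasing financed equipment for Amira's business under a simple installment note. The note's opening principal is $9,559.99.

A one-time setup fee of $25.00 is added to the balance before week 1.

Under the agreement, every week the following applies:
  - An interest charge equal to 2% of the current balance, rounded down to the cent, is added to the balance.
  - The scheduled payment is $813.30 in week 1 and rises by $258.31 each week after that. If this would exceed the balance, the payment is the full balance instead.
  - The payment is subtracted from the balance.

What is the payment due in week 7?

Week 1: $9,584.99 +$191.69 interest = $9,776.68; pay $813.30 → $8,963.38
Week 2: $8,963.38 +$179.26 interest = $9,142.64; pay $1,071.61 → $8,071.03
Week 3: $8,071.03 +$161.42 interest = $8,232.45; pay $1,329.92 → $6,902.53
Week 4: $6,902.53 +$138.05 interest = $7,040.58; pay $1,588.23 → $5,452.35
Week 5: $5,452.35 +$109.04 interest = $5,561.39; pay $1,846.54 → $3,714.85
Week 6: $3,714.85 +$74.29 interest = $3,789.14; pay $2,104.85 → $1,684.29
Week 7: $1,684.29 +$33.68 interest = $1,717.97; pay $1,717.97 → $0.00

$1,717.97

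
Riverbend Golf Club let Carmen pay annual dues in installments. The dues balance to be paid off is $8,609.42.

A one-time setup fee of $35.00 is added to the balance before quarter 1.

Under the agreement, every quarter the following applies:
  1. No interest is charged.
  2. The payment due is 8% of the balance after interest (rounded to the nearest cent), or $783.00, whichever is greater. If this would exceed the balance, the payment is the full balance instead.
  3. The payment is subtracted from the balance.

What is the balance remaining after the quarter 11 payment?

# | Opening | Payment | End bal
1 | $8,644.42 | $783.00 | $7,861.42
2 | $7,861.42 | $783.00 | $7,078.42
3 | $7,078.42 | $783.00 | $6,295.42
4 | $6,295.42 | $783.00 | $5,512.42
5 | $5,512.42 | $783.00 | $4,729.42
6 | $4,729.42 | $783.00 | $3,946.42
7 | $3,946.42 | $783.00 | $3,163.42
8 | $3,163.42 | $783.00 | $2,380.42
9 | $2,380.42 | $783.00 | $1,597.42
10 | $1,597.42 | $783.00 | $814.42
11 | $814.42 | $783.00 | $31.42

$31.42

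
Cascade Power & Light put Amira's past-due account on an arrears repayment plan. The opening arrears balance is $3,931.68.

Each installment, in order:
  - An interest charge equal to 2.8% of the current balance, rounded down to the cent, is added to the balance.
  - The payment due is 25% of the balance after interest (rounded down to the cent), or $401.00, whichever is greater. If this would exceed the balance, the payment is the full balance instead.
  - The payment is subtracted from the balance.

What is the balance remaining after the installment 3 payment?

Installment 1: opening $3,931.68; interest $110.08 → $4,041.76; payment $1,010.44; balance $3,031.32
Installment 2: opening $3,031.32; interest $84.87 → $3,116.19; payment $779.04; balance $2,337.15
Installment 3: opening $2,337.15; interest $65.44 → $2,402.59; payment $600.64; balance $1,801.95

$1,801.95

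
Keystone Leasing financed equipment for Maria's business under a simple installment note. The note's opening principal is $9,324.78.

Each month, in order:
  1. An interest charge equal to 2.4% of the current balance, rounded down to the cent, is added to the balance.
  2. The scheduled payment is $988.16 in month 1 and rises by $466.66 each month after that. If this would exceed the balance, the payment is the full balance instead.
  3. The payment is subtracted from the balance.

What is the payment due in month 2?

$1,454.82

Month 1: $9,324.78 +$223.79 interest = $9,548.57; pay $988.16 → $8,560.41
Month 2: $8,560.41 +$205.44 interest = $8,765.85; pay $1,454.82 → $7,311.03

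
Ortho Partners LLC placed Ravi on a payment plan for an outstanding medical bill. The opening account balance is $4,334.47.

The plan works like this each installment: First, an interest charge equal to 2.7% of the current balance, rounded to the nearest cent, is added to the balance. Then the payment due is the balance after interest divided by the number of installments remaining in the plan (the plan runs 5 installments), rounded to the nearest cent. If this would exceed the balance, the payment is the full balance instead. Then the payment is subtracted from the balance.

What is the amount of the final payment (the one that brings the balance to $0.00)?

$990.42

Installment 1: opening $4,334.47; interest $117.03 → $4,451.50; payment $890.30; balance $3,561.20
Installment 2: opening $3,561.20; interest $96.15 → $3,657.35; payment $914.34; balance $2,743.01
Installment 3: opening $2,743.01; interest $74.06 → $2,817.07; payment $939.02; balance $1,878.05
Installment 4: opening $1,878.05; interest $50.71 → $1,928.76; payment $964.38; balance $964.38
Installment 5: opening $964.38; interest $26.04 → $990.42; payment $990.42; balance $0.00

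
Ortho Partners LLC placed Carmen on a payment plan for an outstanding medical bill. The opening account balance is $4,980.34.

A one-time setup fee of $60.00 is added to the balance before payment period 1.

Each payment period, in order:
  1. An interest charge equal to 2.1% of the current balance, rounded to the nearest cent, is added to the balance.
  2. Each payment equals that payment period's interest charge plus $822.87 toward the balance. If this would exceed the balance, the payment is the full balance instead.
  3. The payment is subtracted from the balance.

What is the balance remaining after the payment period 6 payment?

Payment period 1: $5,040.34 +$105.85 interest = $5,146.19; pay $928.72 → $4,217.47
Payment period 2: $4,217.47 +$88.57 interest = $4,306.04; pay $911.44 → $3,394.60
Payment period 3: $3,394.60 +$71.29 interest = $3,465.89; pay $894.16 → $2,571.73
Payment period 4: $2,571.73 +$54.01 interest = $2,625.74; pay $876.88 → $1,748.86
Payment period 5: $1,748.86 +$36.73 interest = $1,785.59; pay $859.60 → $925.99
Payment period 6: $925.99 +$19.45 interest = $945.44; pay $842.32 → $103.12

$103.12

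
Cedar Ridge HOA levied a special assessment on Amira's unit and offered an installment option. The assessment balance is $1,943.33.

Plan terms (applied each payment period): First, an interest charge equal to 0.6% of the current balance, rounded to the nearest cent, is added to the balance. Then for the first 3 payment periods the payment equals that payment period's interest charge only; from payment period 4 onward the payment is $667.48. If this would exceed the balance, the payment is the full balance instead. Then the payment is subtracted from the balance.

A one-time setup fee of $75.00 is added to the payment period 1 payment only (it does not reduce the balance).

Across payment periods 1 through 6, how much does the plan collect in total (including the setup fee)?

$2,076.47

Payment period 1: $1,943.33 +$11.66 interest = $1,954.99; pay $11.66 (+ $75.00 fee) → $1,943.33
Payment period 2: $1,943.33 +$11.66 interest = $1,954.99; pay $11.66 → $1,943.33
Payment period 3: $1,943.33 +$11.66 interest = $1,954.99; pay $11.66 → $1,943.33
Payment period 4: $1,943.33 +$11.66 interest = $1,954.99; pay $667.48 → $1,287.51
Payment period 5: $1,287.51 +$7.73 interest = $1,295.24; pay $667.48 → $627.76
Payment period 6: $627.76 +$3.77 interest = $631.53; pay $631.53 → $0.00
Total paid: $2,076.47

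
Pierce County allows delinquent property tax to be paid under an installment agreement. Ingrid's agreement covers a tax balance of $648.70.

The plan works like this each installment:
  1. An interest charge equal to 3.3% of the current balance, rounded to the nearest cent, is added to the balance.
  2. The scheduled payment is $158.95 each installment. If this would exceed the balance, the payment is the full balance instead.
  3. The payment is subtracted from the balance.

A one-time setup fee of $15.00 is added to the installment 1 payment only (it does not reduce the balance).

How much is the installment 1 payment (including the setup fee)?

$173.95

# | Opening | Interest | Payment | Fee | End bal
1 | $648.70 | $21.41 | $158.95 | $15.00 | $511.16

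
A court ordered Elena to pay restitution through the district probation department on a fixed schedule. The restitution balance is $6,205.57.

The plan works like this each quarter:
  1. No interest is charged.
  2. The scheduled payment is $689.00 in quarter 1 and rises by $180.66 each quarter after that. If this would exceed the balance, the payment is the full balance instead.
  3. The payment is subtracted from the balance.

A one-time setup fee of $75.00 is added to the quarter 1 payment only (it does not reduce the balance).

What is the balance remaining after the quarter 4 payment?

# | Opening | Payment | Fee | End bal
1 | $6,205.57 | $689.00 | $75.00 | $5,516.57
2 | $5,516.57 | $869.66 | — | $4,646.91
3 | $4,646.91 | $1,050.32 | — | $3,596.59
4 | $3,596.59 | $1,230.98 | — | $2,365.61

$2,365.61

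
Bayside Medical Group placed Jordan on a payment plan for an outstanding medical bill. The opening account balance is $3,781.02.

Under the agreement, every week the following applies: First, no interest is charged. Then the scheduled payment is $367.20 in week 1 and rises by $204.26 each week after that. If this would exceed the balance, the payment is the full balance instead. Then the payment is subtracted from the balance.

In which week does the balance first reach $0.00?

5

# | Opening | Payment | End bal
1 | $3,781.02 | $367.20 | $3,413.82
2 | $3,413.82 | $571.46 | $2,842.36
3 | $2,842.36 | $775.72 | $2,066.64
4 | $2,066.64 | $979.98 | $1,086.66
5 | $1,086.66 | $1,086.66 | $0.00
Balance reaches $0.00 in week 5.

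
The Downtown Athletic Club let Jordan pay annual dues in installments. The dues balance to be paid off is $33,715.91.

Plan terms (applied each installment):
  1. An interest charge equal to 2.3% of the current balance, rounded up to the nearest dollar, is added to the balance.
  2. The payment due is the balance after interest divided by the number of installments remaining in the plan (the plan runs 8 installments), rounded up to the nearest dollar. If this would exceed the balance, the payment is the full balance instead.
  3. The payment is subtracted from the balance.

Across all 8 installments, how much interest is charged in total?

Installment 1: opening $33,715.91; interest $776.00 → $34,491.91; payment $4,312.00; balance $30,179.91
Installment 2: opening $30,179.91; interest $695.00 → $30,874.91; payment $4,411.00; balance $26,463.91
Installment 3: opening $26,463.91; interest $609.00 → $27,072.91; payment $4,513.00; balance $22,559.91
Installment 4: opening $22,559.91; interest $519.00 → $23,078.91; payment $4,616.00; balance $18,462.91
Installment 5: opening $18,462.91; interest $425.00 → $18,887.91; payment $4,722.00; balance $14,165.91
Installment 6: opening $14,165.91; interest $326.00 → $14,491.91; payment $4,831.00; balance $9,660.91
Installment 7: opening $9,660.91; interest $223.00 → $9,883.91; payment $4,942.00; balance $4,941.91
Installment 8: opening $4,941.91; interest $114.00 → $5,055.91; payment $5,055.91; balance $0.00
Total interest: $776.00 + $695.00 + $609.00 + $519.00 + $425.00 + $326.00 + $223.00 + $114.00 = $3,687.00

$3,687.00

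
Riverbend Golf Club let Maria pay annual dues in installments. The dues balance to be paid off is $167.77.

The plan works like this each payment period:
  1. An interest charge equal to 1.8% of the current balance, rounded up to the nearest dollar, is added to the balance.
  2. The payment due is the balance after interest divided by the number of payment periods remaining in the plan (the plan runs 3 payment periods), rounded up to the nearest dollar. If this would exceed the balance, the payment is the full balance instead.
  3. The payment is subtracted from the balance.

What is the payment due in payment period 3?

Payment period 1: opening $167.77; interest $4.00 → $171.77; payment $58.00; balance $113.77
Payment period 2: opening $113.77; interest $3.00 → $116.77; payment $59.00; balance $57.77
Payment period 3: opening $57.77; interest $2.00 → $59.77; payment $59.77; balance $0.00

$59.77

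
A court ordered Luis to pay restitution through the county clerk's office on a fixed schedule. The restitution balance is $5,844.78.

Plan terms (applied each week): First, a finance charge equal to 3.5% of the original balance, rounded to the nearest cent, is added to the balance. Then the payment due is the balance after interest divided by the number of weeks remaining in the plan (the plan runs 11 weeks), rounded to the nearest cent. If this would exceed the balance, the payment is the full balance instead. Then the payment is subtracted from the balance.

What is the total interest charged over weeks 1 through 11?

$2,250.27

Week 1: $5,844.78 +$204.57 interest = $6,049.35; pay $549.94 → $5,499.41
Week 2: $5,499.41 +$204.57 interest = $5,703.98; pay $570.40 → $5,133.58
Week 3: $5,133.58 +$204.57 interest = $5,338.15; pay $593.13 → $4,745.02
Week 4: $4,745.02 +$204.57 interest = $4,949.59; pay $618.70 → $4,330.89
Week 5: $4,330.89 +$204.57 interest = $4,535.46; pay $647.92 → $3,887.54
Week 6: $3,887.54 +$204.57 interest = $4,092.11; pay $682.02 → $3,410.09
Week 7: $3,410.09 +$204.57 interest = $3,614.66; pay $722.93 → $2,891.73
Week 8: $2,891.73 +$204.57 interest = $3,096.30; pay $774.08 → $2,322.22
Week 9: $2,322.22 +$204.57 interest = $2,526.79; pay $842.26 → $1,684.53
Week 10: $1,684.53 +$204.57 interest = $1,889.10; pay $944.55 → $944.55
Week 11: $944.55 +$204.57 interest = $1,149.12; pay $1,149.12 → $0.00
Total interest: $204.57 + $204.57 + $204.57 + $204.57 + $204.57 + $204.57 + $204.57 + $204.57 + $204.57 + $204.57 + $204.57 = $2,250.27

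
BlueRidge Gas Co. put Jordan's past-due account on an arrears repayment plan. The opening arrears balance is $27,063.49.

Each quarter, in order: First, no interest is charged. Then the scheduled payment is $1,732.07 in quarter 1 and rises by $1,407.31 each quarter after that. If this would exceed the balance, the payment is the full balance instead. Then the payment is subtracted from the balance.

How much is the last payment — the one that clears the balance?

$4,330.04

Quarter 1: $27,063.49 − $1,732.07 → $25,331.42
Quarter 2: $25,331.42 − $3,139.38 → $22,192.04
Quarter 3: $22,192.04 − $4,546.69 → $17,645.35
Quarter 4: $17,645.35 − $5,954.00 → $11,691.35
Quarter 5: $11,691.35 − $7,361.31 → $4,330.04
Quarter 6: $4,330.04 − $4,330.04 → $0.00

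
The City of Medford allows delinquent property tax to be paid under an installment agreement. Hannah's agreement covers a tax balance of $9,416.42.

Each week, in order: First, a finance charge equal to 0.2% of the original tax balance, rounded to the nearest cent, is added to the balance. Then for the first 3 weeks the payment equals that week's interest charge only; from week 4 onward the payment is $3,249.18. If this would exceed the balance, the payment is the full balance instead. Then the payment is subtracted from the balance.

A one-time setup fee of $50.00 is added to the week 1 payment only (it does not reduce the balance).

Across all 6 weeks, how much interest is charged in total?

$112.98

# | Opening | Interest | Payment | Fee | End bal
1 | $9,416.42 | $18.83 | $18.83 | $50.00 | $9,416.42
2 | $9,416.42 | $18.83 | $18.83 | — | $9,416.42
3 | $9,416.42 | $18.83 | $18.83 | — | $9,416.42
4 | $9,416.42 | $18.83 | $3,249.18 | — | $6,186.07
5 | $6,186.07 | $18.83 | $3,249.18 | — | $2,955.72
6 | $2,955.72 | $18.83 | $2,974.55 | — | $0.00
Total interest: $18.83 + $18.83 + $18.83 + $18.83 + $18.83 + $18.83 = $112.98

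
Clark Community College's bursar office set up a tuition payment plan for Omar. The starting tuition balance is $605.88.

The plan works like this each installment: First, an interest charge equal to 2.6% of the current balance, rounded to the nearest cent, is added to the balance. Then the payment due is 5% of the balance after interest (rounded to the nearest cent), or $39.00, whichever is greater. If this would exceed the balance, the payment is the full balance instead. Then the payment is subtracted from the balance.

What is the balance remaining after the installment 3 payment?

$534.31

Installment 1: opening $605.88; interest $15.75 → $621.63; payment $39.00; balance $582.63
Installment 2: opening $582.63; interest $15.15 → $597.78; payment $39.00; balance $558.78
Installment 3: opening $558.78; interest $14.53 → $573.31; payment $39.00; balance $534.31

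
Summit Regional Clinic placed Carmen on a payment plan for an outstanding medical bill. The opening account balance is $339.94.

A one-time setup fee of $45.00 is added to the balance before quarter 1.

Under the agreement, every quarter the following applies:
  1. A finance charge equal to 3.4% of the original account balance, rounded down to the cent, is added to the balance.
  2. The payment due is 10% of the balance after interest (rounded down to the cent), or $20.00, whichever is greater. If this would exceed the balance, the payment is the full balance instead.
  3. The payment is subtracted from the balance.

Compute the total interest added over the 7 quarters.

Quarter 1: opening $384.94; interest $11.55 → $396.49; payment $39.64; balance $356.85
Quarter 2: opening $356.85; interest $11.55 → $368.40; payment $36.84; balance $331.56
Quarter 3: opening $331.56; interest $11.55 → $343.11; payment $34.31; balance $308.80
Quarter 4: opening $308.80; interest $11.55 → $320.35; payment $32.03; balance $288.32
Quarter 5: opening $288.32; interest $11.55 → $299.87; payment $29.98; balance $269.89
Quarter 6: opening $269.89; interest $11.55 → $281.44; payment $28.14; balance $253.30
Quarter 7: opening $253.30; interest $11.55 → $264.85; payment $26.48; balance $238.37
Total interest: $11.55 + $11.55 + $11.55 + $11.55 + $11.55 + $11.55 + $11.55 = $80.85

$80.85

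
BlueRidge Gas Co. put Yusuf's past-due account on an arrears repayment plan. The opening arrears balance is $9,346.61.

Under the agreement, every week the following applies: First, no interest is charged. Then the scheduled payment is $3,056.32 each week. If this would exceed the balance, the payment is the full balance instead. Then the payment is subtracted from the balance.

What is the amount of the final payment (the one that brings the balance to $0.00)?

$177.65

# | Opening | Payment | End bal
1 | $9,346.61 | $3,056.32 | $6,290.29
2 | $6,290.29 | $3,056.32 | $3,233.97
3 | $3,233.97 | $3,056.32 | $177.65
4 | $177.65 | $177.65 | $0.00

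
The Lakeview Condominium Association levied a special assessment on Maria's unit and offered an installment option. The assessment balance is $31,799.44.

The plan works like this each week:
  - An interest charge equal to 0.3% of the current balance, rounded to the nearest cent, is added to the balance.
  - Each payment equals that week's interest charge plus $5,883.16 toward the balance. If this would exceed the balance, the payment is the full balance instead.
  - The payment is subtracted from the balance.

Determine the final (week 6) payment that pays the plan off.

# | Opening | Interest | Payment | End bal
1 | $31,799.44 | $95.40 | $5,978.56 | $25,916.28
2 | $25,916.28 | $77.75 | $5,960.91 | $20,033.12
3 | $20,033.12 | $60.10 | $5,943.26 | $14,149.96
4 | $14,149.96 | $42.45 | $5,925.61 | $8,266.80
5 | $8,266.80 | $24.80 | $5,907.96 | $2,383.64
6 | $2,383.64 | $7.15 | $2,390.79 | $0.00

$2,390.79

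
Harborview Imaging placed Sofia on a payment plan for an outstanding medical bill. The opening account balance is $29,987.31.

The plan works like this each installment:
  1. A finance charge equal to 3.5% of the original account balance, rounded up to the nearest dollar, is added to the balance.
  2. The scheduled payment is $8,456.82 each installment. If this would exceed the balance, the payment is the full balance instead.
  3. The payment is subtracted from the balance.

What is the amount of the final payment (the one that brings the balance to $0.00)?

Installment 1: $29,987.31 +$1,050.00 interest = $31,037.31; pay $8,456.82 → $22,580.49
Installment 2: $22,580.49 +$1,050.00 interest = $23,630.49; pay $8,456.82 → $15,173.67
Installment 3: $15,173.67 +$1,050.00 interest = $16,223.67; pay $8,456.82 → $7,766.85
Installment 4: $7,766.85 +$1,050.00 interest = $8,816.85; pay $8,456.82 → $360.03
Installment 5: $360.03 +$1,050.00 interest = $1,410.03; pay $1,410.03 → $0.00

$1,410.03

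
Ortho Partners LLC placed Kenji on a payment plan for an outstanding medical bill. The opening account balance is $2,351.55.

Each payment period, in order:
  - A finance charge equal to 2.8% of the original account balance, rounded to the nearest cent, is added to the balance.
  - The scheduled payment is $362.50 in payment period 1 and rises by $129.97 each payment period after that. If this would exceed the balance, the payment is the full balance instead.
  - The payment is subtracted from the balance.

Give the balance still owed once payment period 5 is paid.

Payment period 1: $2,351.55 +$65.84 interest = $2,417.39; pay $362.50 → $2,054.89
Payment period 2: $2,054.89 +$65.84 interest = $2,120.73; pay $492.47 → $1,628.26
Payment period 3: $1,628.26 +$65.84 interest = $1,694.10; pay $622.44 → $1,071.66
Payment period 4: $1,071.66 +$65.84 interest = $1,137.50; pay $752.41 → $385.09
Payment period 5: $385.09 +$65.84 interest = $450.93; pay $450.93 → $0.00

$0.00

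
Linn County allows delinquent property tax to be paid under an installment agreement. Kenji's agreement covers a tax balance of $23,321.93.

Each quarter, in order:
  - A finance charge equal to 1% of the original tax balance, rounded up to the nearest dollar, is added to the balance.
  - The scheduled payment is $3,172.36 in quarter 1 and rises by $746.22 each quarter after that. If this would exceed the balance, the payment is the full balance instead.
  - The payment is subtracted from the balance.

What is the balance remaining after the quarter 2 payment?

Quarter 1: $23,321.93 +$234.00 interest = $23,555.93; pay $3,172.36 → $20,383.57
Quarter 2: $20,383.57 +$234.00 interest = $20,617.57; pay $3,918.58 → $16,698.99

$16,698.99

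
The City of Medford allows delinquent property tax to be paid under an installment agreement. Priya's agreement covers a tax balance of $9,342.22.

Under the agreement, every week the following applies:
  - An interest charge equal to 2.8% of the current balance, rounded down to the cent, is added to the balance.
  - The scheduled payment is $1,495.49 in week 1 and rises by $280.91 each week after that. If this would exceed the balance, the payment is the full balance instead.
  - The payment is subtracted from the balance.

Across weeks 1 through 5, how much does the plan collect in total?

# | Opening | Interest | Payment | End bal
1 | $9,342.22 | $261.58 | $1,495.49 | $8,108.31
2 | $8,108.31 | $227.03 | $1,776.40 | $6,558.94
3 | $6,558.94 | $183.65 | $2,057.31 | $4,685.28
4 | $4,685.28 | $131.18 | $2,338.22 | $2,478.24
5 | $2,478.24 | $69.39 | $2,547.63 | $0.00
Total paid: $10,215.05

$10,215.05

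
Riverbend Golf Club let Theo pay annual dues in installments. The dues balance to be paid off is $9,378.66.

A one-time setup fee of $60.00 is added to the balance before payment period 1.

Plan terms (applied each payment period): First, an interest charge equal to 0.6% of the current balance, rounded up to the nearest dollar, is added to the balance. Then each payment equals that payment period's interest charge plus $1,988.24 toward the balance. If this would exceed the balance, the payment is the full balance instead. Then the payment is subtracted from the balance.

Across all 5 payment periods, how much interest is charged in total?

Payment period 1: opening $9,438.66; interest $57.00 → $9,495.66; payment $2,045.24; balance $7,450.42
Payment period 2: opening $7,450.42; interest $45.00 → $7,495.42; payment $2,033.24; balance $5,462.18
Payment period 3: opening $5,462.18; interest $33.00 → $5,495.18; payment $2,021.24; balance $3,473.94
Payment period 4: opening $3,473.94; interest $21.00 → $3,494.94; payment $2,009.24; balance $1,485.70
Payment period 5: opening $1,485.70; interest $9.00 → $1,494.70; payment $1,494.70; balance $0.00
Total interest: $57.00 + $45.00 + $33.00 + $21.00 + $9.00 = $165.00

$165.00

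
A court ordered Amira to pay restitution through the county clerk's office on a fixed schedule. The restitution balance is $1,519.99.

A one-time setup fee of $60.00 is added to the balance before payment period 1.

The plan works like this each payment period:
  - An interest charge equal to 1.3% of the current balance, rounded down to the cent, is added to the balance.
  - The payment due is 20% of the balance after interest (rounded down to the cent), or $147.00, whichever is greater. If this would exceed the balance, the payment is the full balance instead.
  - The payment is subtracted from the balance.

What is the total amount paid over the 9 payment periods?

$1,667.65

Payment period 1: $1,579.99 +$20.53 interest = $1,600.52; pay $320.10 → $1,280.42
Payment period 2: $1,280.42 +$16.64 interest = $1,297.06; pay $259.41 → $1,037.65
Payment period 3: $1,037.65 +$13.48 interest = $1,051.13; pay $210.22 → $840.91
Payment period 4: $840.91 +$10.93 interest = $851.84; pay $170.36 → $681.48
Payment period 5: $681.48 +$8.85 interest = $690.33; pay $147.00 → $543.33
Payment period 6: $543.33 +$7.06 interest = $550.39; pay $147.00 → $403.39
Payment period 7: $403.39 +$5.24 interest = $408.63; pay $147.00 → $261.63
Payment period 8: $261.63 +$3.40 interest = $265.03; pay $147.00 → $118.03
Payment period 9: $118.03 +$1.53 interest = $119.56; pay $119.56 → $0.00
Total paid: $1,667.65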